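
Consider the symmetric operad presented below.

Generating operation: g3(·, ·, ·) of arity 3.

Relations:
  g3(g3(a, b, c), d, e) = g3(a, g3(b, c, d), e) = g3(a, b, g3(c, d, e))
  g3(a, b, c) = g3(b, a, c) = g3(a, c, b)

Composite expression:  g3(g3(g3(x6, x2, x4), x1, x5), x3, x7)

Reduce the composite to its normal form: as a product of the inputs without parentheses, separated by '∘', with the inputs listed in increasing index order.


x1 ∘ x2 ∘ x3 ∘ x4 ∘ x5 ∘ x6 ∘ x7

Any arrangement under g3 is one operation, so sort the x-inputs.
g3(x6, x2, x4) reduces to x6 ∘ x2 ∘ x4
g3(g3(x6, x2, x4), x1, x5) reduces to x6 ∘ x2 ∘ x4 ∘ x1 ∘ x5
g3(g3(g3(x6, x2, x4), x1, x5), x3, x7) reduces to x6 ∘ x2 ∘ x4 ∘ x1 ∘ x5 ∘ x3 ∘ x7
sorting the factors by input index: x1 ∘ x2 ∘ x3 ∘ x4 ∘ x5 ∘ x6 ∘ x7


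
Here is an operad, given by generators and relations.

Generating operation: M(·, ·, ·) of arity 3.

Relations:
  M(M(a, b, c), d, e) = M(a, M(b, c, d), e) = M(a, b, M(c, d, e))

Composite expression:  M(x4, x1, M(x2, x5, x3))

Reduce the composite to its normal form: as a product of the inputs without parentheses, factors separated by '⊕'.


x4 ⊕ x1 ⊕ x2 ⊕ x5 ⊕ x3

Associativity of M dissolves the nesting; only the x-input order survives.
M(x2, x5, x3) spells out as x2 ⊕ x5 ⊕ x3
M(x4, x1, M(x2, x5, x3)) spells out as x4 ⊕ x1 ⊕ x2 ⊕ x5 ⊕ x3


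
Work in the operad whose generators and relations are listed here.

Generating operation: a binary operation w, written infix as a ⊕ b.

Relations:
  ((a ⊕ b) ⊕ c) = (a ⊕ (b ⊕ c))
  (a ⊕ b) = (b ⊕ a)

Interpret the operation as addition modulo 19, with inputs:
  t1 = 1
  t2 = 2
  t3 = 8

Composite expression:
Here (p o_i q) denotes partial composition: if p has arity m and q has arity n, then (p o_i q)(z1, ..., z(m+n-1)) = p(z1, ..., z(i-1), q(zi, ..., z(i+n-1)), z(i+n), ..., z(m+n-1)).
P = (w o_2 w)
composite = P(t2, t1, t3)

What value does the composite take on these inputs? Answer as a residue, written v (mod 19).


11 (mod 19)


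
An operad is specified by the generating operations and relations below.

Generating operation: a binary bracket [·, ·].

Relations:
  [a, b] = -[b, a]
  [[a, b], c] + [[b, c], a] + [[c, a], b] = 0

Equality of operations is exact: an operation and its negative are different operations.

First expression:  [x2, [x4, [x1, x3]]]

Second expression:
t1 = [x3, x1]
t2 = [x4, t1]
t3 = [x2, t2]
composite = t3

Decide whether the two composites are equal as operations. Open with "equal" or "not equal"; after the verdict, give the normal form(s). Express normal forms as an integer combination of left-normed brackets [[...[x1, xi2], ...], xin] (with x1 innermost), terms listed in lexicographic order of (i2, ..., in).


Normal form of the first expression: [[[x1, x3], x4], x2]
Normal form of the second expression: -[[[x1, x3], x4], x2]
Distinct normal forms: not equal.

not equal — first [[[x1, x3], x4], x2], second -[[[x1, x3], x4], x2]


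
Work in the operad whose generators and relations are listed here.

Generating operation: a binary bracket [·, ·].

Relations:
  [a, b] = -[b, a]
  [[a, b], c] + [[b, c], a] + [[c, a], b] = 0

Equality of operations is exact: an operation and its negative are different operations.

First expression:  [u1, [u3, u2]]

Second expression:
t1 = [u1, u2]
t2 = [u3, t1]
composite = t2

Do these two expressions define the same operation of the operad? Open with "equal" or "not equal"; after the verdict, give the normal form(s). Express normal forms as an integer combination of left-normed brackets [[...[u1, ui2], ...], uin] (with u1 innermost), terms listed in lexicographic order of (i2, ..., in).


In normal form, the first expression is -[[u1, u2], u3] + [[u1, u3], u2]
In normal form, the second expression is -[[u1, u2], u3]
Different reductions; not equal.

not equal; the first gives -[[u1, u2], u3] + [[u1, u3], u2] and the second -[[u1, u2], u3]


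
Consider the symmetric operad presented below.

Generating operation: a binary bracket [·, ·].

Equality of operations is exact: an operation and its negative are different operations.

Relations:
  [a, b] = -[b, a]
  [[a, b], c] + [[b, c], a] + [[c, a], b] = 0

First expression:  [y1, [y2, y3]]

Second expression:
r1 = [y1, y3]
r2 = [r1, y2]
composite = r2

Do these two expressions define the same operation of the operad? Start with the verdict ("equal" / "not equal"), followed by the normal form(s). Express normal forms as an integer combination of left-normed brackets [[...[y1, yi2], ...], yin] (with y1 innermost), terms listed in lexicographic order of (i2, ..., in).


not equal — first [[y1, y2], y3] - [[y1, y3], y2], second [[y1, y3], y2]

The first composite normalizes to [[y1, y2], y3] - [[y1, y3], y2]
The second composite normalizes to [[y1, y3], y2]
They disagree, so not equal.


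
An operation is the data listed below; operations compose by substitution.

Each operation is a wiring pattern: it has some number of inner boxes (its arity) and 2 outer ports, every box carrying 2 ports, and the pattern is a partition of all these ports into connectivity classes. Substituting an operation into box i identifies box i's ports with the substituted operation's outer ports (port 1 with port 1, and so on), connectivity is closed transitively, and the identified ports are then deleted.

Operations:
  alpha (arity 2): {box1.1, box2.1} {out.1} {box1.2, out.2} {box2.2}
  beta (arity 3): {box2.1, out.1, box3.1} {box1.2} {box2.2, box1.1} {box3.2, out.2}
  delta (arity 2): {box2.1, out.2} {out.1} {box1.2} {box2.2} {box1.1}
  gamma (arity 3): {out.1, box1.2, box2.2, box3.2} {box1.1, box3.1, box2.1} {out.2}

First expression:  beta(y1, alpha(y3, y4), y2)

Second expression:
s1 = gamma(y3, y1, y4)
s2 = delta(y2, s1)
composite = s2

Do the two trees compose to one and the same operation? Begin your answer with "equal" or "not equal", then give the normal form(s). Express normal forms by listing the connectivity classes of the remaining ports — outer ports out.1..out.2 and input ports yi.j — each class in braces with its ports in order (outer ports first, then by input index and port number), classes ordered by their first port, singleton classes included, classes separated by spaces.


not equal: they reduce to {out.1, y2.1} {out.2, y2.2} {y1.1, y3.2} {y1.2} {y3.1, y4.1} {y4.2} and {out.1} {out.2, y1.2, y3.2, y4.2} {y1.1, y3.1, y4.1} {y2.1} {y2.2}

Reducing the first expression gives {out.1, y2.1} {out.2, y2.2} {y1.1, y3.2} {y1.2} {y3.1, y4.1} {y4.2}
Reducing the second expression gives {out.1} {out.2, y1.2, y3.2, y4.2} {y1.1, y3.1, y4.1} {y2.1} {y2.2}
Distinct normal forms: not equal.


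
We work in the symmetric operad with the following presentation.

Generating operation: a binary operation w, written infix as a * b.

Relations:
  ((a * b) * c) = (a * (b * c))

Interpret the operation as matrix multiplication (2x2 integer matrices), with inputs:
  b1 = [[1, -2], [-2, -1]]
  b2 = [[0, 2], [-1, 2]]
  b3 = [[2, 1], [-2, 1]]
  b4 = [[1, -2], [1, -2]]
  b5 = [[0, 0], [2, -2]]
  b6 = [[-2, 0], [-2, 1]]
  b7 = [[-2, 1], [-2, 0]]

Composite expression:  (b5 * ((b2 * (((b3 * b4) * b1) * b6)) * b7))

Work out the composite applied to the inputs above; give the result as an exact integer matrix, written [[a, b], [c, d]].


[[0, 0], [120, -60]]

(b3 * b4) = [[3, -6], [-1, 2]]
((b3 * b4) * b1) = [[15, 0], [-5, 0]]
(((b3 * b4) * b1) * b6) = [[-30, 0], [10, 0]]
(b2 * (((b3 * b4) * b1) * b6)) = [[20, 0], [50, 0]]
((b2 * (((b3 * b4) * b1) * b6)) * b7) = [[-40, 20], [-100, 50]]
(b5 * ((b2 * (((b3 * b4) * b1) * b6)) * b7)) = [[0, 0], [120, -60]]


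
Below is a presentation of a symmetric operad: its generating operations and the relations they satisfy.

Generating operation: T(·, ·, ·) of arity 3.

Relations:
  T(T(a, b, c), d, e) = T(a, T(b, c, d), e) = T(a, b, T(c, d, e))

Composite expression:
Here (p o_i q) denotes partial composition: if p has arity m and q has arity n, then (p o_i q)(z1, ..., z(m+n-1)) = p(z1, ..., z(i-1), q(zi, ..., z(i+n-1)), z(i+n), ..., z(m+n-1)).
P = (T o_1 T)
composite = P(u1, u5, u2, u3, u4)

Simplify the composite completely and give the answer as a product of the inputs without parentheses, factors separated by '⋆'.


u1 ⋆ u5 ⋆ u2 ⋆ u3 ⋆ u4

Associativity of T dissolves the nesting; only the u-input order survives.
T(u1, u5, u2) collapses to u1 ⋆ u5 ⋆ u2
T(T(u1, u5, u2), u3, u4) collapses to u1 ⋆ u5 ⋆ u2 ⋆ u3 ⋆ u4


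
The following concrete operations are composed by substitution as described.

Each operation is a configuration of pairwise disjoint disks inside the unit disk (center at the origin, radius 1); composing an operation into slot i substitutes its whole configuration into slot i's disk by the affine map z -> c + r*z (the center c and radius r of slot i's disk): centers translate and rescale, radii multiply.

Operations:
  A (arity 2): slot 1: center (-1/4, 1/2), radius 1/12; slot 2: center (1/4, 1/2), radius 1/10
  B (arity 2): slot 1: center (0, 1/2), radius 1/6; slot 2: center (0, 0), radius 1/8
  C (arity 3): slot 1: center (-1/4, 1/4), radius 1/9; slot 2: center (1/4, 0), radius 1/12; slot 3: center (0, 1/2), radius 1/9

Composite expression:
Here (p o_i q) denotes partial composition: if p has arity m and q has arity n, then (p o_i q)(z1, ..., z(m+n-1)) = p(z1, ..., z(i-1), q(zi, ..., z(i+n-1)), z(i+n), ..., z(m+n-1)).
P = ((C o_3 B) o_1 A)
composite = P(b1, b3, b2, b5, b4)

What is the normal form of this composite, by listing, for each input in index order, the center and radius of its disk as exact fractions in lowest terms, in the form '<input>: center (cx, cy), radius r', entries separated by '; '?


b1: center (-5/18, 11/36), radius 1/108; b2: center (1/4, 0), radius 1/12; b3: center (-2/9, 11/36), radius 1/90; b4: center (0, 1/2), radius 1/72; b5: center (0, 5/9), radius 1/54


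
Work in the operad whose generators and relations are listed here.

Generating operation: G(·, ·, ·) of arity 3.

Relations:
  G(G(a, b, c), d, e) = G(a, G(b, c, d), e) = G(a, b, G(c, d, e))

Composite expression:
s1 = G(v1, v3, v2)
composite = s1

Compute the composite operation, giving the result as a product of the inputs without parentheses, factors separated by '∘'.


Every regrouping of G is equal, so read the v-inputs in written order.
G(v1, v3, v2) spells out as v1 ∘ v3 ∘ v2

v1 ∘ v3 ∘ v2


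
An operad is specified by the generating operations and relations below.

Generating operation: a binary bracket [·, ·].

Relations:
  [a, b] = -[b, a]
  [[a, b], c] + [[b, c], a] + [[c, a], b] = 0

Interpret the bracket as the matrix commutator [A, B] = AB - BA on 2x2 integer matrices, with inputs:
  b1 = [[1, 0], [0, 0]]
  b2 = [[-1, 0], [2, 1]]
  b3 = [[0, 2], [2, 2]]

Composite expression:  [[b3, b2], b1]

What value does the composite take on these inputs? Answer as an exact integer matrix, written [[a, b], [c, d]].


[[0, -4], [0, 0]]

[b3, b2] = [[4, 4], [0, -4]]
[[b3, b2], b1] = [[0, -4], [0, 0]]


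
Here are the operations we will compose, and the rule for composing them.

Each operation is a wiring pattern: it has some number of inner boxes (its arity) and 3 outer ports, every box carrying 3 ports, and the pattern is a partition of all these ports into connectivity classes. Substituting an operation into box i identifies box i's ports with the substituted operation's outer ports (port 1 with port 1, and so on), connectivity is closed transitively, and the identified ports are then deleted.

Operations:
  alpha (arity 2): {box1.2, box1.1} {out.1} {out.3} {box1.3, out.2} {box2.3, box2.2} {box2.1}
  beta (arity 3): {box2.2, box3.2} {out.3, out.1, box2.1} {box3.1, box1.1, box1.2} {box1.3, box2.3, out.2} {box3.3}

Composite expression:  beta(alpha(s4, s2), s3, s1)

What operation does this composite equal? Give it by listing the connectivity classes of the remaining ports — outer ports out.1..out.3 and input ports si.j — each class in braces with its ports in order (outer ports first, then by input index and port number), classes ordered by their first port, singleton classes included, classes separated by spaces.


After gluing at beta, chains via deleted ports link the s-ports.
the subtree at alpha composes to {out.1} {out.2, s4.3} {out.3} {s2.1} {s2.2, s2.3} {s4.1, s4.2} on (s4, s2); out.j = own outer ports
the subtree at beta composes to {out.1, out.3, s3.1} {out.2, s3.3} {s1.1, s4.3} {s1.2, s3.2} {s1.3} {s2.1} {s2.2, s2.3} {s4.1, s4.2} on (s4, s2, s3, s1); out.j = own outer ports

{out.1, out.3, s3.1} {out.2, s3.3} {s1.1, s4.3} {s1.2, s3.2} {s1.3} {s2.1} {s2.2, s2.3} {s4.1, s4.2}


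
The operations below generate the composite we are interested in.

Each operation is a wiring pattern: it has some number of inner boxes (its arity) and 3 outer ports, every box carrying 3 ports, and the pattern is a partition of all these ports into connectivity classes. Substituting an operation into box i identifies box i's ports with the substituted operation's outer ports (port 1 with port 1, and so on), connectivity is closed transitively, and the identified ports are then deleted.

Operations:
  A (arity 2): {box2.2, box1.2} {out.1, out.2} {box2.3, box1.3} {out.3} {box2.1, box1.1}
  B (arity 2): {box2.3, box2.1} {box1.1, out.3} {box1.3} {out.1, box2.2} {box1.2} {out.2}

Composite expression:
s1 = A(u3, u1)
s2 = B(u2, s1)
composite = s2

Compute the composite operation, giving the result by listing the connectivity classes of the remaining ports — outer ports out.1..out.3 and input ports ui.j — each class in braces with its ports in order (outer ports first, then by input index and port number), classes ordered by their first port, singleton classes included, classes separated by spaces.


Two ports join when wires chain via B-identified ports.
through A, on inputs (u3, u1): {out.1, out.2} {out.3} {u1.1, u3.1} {u1.2, u3.2} {u1.3, u3.3} (out.j = stage outer ports)
through B, on inputs (u2, u3, u1): {out.1} {out.2} {out.3, u2.1} {u1.1, u3.1} {u1.2, u3.2} {u1.3, u3.3} {u2.2} {u2.3} (out.j = stage outer ports)

{out.1} {out.2} {out.3, u2.1} {u1.1, u3.1} {u1.2, u3.2} {u1.3, u3.3} {u2.2} {u2.3}


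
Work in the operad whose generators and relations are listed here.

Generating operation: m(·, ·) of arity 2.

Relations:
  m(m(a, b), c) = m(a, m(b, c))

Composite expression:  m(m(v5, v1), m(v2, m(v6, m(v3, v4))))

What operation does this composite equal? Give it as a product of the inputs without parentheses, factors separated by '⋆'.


v5 ⋆ v1 ⋆ v2 ⋆ v6 ⋆ v3 ⋆ v4


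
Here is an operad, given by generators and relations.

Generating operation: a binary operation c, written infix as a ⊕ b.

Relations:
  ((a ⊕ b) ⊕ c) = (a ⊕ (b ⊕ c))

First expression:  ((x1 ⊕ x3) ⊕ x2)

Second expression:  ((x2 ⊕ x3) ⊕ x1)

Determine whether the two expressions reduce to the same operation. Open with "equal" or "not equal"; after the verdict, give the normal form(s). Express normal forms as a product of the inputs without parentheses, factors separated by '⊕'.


Reducing the first expression gives x1 ⊕ x3 ⊕ x2
Reducing the second expression gives x2 ⊕ x3 ⊕ x1
They disagree, so not equal.

not equal: they reduce to x1 ⊕ x3 ⊕ x2 and x2 ⊕ x3 ⊕ x1


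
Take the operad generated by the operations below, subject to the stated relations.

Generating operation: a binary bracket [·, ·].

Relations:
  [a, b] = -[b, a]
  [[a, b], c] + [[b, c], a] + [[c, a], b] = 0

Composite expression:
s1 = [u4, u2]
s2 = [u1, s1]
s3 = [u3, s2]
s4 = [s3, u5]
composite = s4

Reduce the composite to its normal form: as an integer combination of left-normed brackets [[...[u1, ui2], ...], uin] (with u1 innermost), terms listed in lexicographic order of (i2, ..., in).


[[[[u1, u2], u4], u3], u5] - [[[[u1, u4], u2], u3], u5]


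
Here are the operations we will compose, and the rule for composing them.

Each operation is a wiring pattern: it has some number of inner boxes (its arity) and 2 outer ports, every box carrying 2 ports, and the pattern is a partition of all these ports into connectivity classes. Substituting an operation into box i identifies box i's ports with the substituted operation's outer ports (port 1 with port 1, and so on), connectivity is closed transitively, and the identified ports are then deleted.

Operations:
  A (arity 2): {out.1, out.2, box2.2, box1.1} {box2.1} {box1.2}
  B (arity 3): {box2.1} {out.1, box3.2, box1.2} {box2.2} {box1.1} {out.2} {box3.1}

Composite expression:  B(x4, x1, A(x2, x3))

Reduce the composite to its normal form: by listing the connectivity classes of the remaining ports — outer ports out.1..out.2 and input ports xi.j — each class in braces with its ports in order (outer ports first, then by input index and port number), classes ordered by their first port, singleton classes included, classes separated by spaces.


{out.1, x2.1, x3.2, x4.2} {out.2} {x1.1} {x1.2} {x2.2} {x3.1} {x4.1}


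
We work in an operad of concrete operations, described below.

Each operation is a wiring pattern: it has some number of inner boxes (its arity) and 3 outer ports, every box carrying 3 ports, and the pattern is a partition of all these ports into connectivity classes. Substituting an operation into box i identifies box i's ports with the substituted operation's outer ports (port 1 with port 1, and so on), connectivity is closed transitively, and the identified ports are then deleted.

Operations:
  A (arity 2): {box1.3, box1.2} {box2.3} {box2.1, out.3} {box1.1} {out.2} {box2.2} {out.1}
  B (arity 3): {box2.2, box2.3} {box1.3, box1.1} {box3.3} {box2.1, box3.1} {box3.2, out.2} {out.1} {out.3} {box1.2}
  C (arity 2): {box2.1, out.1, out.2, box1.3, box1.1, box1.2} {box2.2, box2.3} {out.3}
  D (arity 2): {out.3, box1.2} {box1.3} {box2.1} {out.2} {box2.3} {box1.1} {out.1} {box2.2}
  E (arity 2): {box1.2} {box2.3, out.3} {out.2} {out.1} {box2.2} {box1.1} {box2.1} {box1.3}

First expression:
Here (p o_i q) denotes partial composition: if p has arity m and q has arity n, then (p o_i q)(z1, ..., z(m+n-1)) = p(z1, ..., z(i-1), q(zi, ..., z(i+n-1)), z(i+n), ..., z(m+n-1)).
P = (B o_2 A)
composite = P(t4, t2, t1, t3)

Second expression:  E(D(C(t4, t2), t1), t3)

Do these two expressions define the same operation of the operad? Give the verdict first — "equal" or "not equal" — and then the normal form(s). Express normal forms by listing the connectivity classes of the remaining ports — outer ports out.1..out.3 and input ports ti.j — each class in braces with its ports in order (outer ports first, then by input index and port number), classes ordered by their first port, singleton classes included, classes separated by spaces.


not equal: they reduce to {out.1} {out.2, t3.2} {out.3} {t1.1} {t1.2} {t1.3} {t2.1} {t2.2, t2.3} {t3.1} {t3.3} {t4.1, t4.3} {t4.2} and {out.1} {out.2} {out.3, t3.3} {t1.1} {t1.2} {t1.3} {t2.1, t4.1, t4.2, t4.3} {t2.2, t2.3} {t3.1} {t3.2}

Reducing the first expression gives {out.1} {out.2, t3.2} {out.3} {t1.1} {t1.2} {t1.3} {t2.1} {t2.2, t2.3} {t3.1} {t3.3} {t4.1, t4.3} {t4.2}
Reducing the second expression gives {out.1} {out.2} {out.3, t3.3} {t1.1} {t1.2} {t1.3} {t2.1, t4.1, t4.2, t4.3} {t2.2, t2.3} {t3.1} {t3.2}
The forms do not match — not equal.


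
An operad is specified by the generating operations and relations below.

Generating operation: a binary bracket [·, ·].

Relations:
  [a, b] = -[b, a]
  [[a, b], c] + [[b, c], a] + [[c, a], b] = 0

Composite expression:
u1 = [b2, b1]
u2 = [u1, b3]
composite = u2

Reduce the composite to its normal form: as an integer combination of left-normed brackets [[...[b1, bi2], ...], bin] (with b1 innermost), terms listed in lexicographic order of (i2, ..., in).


-[[b1, b2], b3]

Antisymmetry and Jacobi reduce to b1-anchored left-normed brackets.
Composite bracket: [[b2, b1], b3]
Under [a, b] = ab - ba we get 4 signed associative words (2^2 = 4).
The b1-initial words carry the normal form:
  the word b1b2b3 carries sign -1 and contributes -[[b1, b2], b3]


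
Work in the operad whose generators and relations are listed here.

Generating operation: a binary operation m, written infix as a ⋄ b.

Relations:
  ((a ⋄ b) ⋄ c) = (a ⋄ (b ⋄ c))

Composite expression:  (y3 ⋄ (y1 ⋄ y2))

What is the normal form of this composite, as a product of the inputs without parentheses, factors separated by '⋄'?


y3 ⋄ y1 ⋄ y2

Every regrouping of m is equal, so read the y-inputs in written order.
(y1 ⋄ y2) flattens to y1 ⋄ y2
(y3 ⋄ (y1 ⋄ y2)) flattens to y3 ⋄ y1 ⋄ y2


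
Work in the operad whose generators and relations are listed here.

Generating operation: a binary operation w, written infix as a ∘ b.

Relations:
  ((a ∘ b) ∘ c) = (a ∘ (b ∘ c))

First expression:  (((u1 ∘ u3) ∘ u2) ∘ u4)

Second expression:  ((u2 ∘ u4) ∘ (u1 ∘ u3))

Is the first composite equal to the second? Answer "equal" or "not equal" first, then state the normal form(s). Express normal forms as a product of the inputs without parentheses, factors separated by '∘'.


Normal form of the first expression: u1 ∘ u3 ∘ u2 ∘ u4
Normal form of the second expression: u2 ∘ u4 ∘ u1 ∘ u3
The forms do not match — not equal.

not equal: they reduce to u1 ∘ u3 ∘ u2 ∘ u4 and u2 ∘ u4 ∘ u1 ∘ u3


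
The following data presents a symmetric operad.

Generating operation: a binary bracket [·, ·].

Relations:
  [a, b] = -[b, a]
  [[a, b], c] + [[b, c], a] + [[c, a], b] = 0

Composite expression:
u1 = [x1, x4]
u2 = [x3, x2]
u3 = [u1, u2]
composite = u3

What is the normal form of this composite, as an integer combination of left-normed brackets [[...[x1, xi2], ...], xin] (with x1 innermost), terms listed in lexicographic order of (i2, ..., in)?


-[[[x1, x4], x2], x3] + [[[x1, x4], x3], x2]

A multilinear Lie element is pinned by x1-initial words (x1 innermost).
Composite bracket: [[x1, x4], [x3, x2]]
Full expansion: 8 signed words from ab - ba (2^3 = 8).
Keep just the words that open with x1:
  from x1x4x2x3, sign -1: term -[[[x1, x4], x2], x3]
  from x1x4x3x2, sign +1: term +[[[x1, x4], x3], x2]


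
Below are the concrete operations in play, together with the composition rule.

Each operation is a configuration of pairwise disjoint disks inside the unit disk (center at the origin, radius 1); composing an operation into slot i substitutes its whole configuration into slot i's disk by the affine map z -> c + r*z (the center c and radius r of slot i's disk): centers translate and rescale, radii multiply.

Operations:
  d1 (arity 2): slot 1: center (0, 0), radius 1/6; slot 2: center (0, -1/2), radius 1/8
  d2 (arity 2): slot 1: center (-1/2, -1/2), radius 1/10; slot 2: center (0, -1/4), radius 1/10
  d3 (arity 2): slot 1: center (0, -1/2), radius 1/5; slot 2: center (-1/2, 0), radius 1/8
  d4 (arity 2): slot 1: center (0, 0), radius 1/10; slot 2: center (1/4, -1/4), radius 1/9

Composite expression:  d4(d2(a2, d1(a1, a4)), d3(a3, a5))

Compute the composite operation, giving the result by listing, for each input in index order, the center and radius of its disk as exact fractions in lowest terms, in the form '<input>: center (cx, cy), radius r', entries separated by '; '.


a1: center (0, -1/40), radius 1/600; a2: center (-1/20, -1/20), radius 1/100; a3: center (1/4, -11/36), radius 1/45; a4: center (0, -3/100), radius 1/800; a5: center (7/36, -1/4), radius 1/72


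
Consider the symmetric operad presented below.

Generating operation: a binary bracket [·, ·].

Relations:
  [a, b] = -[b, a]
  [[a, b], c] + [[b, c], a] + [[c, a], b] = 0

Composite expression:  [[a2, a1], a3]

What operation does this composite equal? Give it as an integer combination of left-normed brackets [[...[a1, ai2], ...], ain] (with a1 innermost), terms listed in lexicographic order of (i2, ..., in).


-[[a1, a2], a3]


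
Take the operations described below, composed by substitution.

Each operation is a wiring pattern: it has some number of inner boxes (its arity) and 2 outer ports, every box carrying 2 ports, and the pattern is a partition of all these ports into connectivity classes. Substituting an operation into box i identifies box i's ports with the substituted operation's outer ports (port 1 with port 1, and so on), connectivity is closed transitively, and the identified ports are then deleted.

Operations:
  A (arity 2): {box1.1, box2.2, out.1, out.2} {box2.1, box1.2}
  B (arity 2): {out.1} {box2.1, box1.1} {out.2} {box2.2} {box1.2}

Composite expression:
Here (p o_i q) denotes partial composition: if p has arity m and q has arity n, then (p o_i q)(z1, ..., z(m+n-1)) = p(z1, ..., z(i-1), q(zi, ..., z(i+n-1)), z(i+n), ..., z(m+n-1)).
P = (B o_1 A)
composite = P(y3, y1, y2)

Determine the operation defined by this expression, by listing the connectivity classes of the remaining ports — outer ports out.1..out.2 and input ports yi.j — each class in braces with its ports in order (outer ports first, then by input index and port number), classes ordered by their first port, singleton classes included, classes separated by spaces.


{out.1} {out.2} {y1.1, y3.2} {y1.2, y2.1, y3.1} {y2.2}

Connectivity passes through glued B-boundaries; trace each wire chain.
A over (y3, y1) gives {out.1, out.2, y1.2, y3.1} {y1.1, y3.2}, out.j being that stage's outer ports
B over (y3, y1, y2) gives {out.1} {out.2} {y1.1, y3.2} {y1.2, y2.1, y3.1} {y2.2}, out.j being that stage's outer ports


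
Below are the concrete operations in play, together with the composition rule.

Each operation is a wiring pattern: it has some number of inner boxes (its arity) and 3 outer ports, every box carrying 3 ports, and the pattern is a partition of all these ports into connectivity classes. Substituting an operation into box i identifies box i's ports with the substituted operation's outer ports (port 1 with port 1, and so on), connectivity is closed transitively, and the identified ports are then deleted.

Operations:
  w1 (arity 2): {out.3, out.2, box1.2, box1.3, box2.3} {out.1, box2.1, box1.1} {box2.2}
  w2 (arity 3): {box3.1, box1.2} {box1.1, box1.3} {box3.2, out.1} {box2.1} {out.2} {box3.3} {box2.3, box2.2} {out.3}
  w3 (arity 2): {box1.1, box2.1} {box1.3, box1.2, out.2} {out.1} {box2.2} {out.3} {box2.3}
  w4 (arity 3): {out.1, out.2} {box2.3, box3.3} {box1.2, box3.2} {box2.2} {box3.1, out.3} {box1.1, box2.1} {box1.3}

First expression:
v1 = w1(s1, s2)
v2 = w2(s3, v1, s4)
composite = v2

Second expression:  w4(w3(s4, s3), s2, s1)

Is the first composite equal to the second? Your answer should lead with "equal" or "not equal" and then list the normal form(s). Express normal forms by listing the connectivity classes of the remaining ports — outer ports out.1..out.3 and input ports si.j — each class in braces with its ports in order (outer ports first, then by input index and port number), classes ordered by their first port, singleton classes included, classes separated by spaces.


not equal — first {out.1, s4.2} {out.2} {out.3} {s1.1, s2.1} {s1.2, s1.3, s2.3} {s2.2} {s3.1, s3.3} {s3.2, s4.1} {s4.3}, second {out.1, out.2} {out.3, s1.1} {s1.2, s4.2, s4.3} {s1.3, s2.3} {s2.1} {s2.2} {s3.1, s4.1} {s3.2} {s3.3}

The first expression reduces to {out.1, s4.2} {out.2} {out.3} {s1.1, s2.1} {s1.2, s1.3, s2.3} {s2.2} {s3.1, s3.3} {s3.2, s4.1} {s4.3}
The second expression reduces to {out.1, out.2} {out.3, s1.1} {s1.2, s4.2, s4.3} {s1.3, s2.3} {s2.1} {s2.2} {s3.1, s4.1} {s3.2} {s3.3}
Different reductions; not equal.


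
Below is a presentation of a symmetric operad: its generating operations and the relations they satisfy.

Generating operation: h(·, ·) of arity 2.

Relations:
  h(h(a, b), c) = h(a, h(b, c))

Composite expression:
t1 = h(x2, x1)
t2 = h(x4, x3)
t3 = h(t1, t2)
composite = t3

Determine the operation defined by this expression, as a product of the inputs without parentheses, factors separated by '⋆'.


x2 ⋆ x1 ⋆ x4 ⋆ x3

Key point: h is associative — brackets drop, the x-order remains.
h(x2, x1) reduces to x2 ⋆ x1
h(x4, x3) reduces to x4 ⋆ x3
h(h(x2, x1), h(x4, x3)) reduces to x2 ⋆ x1 ⋆ x4 ⋆ x3


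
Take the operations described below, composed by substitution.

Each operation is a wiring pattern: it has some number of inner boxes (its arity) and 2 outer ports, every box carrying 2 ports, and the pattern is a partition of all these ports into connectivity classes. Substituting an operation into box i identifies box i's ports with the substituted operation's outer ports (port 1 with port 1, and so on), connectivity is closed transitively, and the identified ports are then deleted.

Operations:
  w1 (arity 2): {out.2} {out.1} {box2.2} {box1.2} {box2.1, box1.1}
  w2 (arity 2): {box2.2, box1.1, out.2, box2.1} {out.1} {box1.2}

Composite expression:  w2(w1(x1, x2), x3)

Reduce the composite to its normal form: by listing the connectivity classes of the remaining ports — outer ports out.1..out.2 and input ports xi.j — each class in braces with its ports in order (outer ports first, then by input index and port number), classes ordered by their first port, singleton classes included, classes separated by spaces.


{out.1} {out.2, x3.1, x3.2} {x1.1, x2.1} {x1.2} {x2.2}

Treat the ports identified at w2 as solder joints: merge, then drop.
composing w1 on (x1, x2), with out.j its own outer ports: {out.1} {out.2} {x1.1, x2.1} {x1.2} {x2.2}
composing w2 on (x1, x2, x3), with out.j its own outer ports: {out.1} {out.2, x3.1, x3.2} {x1.1, x2.1} {x1.2} {x2.2}


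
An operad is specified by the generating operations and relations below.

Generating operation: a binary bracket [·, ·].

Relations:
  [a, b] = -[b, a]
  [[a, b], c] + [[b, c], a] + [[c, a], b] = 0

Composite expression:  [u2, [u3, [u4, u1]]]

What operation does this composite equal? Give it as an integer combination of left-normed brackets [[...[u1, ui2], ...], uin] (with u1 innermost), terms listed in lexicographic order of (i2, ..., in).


Left-normed coefficients sit on the u1-initial expansion words.
Composite bracket: [u2, [u3, [u4, u1]]]
Under [a, b] = ab - ba we get 8 signed associative words (2^3 = 8).
The u1-initial words carry the normal form:
  from u1u4u3u2, sign -1: term -[[[u1, u4], u3], u2]

-[[[u1, u4], u3], u2]


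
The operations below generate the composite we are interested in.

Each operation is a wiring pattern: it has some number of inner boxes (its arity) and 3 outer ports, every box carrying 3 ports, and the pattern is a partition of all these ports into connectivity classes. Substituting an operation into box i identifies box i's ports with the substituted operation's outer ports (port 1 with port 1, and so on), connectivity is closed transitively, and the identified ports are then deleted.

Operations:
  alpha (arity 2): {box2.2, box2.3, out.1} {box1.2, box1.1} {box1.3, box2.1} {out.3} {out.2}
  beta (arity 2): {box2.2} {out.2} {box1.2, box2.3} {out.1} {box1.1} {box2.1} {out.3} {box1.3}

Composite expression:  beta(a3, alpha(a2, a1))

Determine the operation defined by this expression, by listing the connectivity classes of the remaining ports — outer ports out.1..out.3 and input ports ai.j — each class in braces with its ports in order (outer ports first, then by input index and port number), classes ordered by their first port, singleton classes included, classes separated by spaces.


Two ports join when wires chain via beta-identified ports.
composing alpha on (a2, a1), with out.j its own outer ports: {out.1, a1.2, a1.3} {out.2} {out.3} {a1.1, a2.3} {a2.1, a2.2}
composing beta on (a3, a2, a1), with out.j its own outer ports: {out.1} {out.2} {out.3} {a1.1, a2.3} {a1.2, a1.3} {a2.1, a2.2} {a3.1} {a3.2} {a3.3}

{out.1} {out.2} {out.3} {a1.1, a2.3} {a1.2, a1.3} {a2.1, a2.2} {a3.1} {a3.2} {a3.3}


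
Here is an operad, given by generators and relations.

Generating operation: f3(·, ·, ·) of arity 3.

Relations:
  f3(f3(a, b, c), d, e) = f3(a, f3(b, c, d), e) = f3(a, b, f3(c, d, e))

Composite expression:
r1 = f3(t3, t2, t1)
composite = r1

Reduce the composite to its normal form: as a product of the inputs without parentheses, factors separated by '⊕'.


t3 ⊕ t2 ⊕ t1

Under associativity of f3, the answer is the t's in reading order.
f3(t3, t2, t1) collapses to t3 ⊕ t2 ⊕ t1


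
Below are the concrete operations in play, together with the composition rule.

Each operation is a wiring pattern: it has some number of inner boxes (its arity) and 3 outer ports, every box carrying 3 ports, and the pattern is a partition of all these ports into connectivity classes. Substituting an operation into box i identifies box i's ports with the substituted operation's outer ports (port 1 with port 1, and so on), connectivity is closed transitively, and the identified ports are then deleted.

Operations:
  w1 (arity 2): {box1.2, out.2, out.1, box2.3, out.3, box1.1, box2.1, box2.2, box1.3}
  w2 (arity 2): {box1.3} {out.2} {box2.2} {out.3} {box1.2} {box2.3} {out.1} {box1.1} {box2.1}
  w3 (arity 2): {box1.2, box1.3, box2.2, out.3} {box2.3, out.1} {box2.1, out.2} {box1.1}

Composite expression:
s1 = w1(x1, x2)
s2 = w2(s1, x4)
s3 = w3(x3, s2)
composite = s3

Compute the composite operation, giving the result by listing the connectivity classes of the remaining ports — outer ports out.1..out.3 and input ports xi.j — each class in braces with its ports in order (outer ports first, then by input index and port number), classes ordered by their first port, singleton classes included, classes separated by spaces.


{out.1} {out.2} {out.3, x3.2, x3.3} {x1.1, x1.2, x1.3, x2.1, x2.2, x2.3} {x3.1} {x4.1} {x4.2} {x4.3}

Treat the ports identified at w3 as solder joints: merge, then drop.
stage w1: inputs (x1, x2), connectivity {out.1, out.2, out.3, x1.1, x1.2, x1.3, x2.1, x2.2, x2.3}, out.j its boundary
stage w2: inputs (x1, x2, x4), connectivity {out.1} {out.2} {out.3} {x1.1, x1.2, x1.3, x2.1, x2.2, x2.3} {x4.1} {x4.2} {x4.3}, out.j its boundary
stage w3: inputs (x3, x1, x2, x4), connectivity {out.1} {out.2} {out.3, x3.2, x3.3} {x1.1, x1.2, x1.3, x2.1, x2.2, x2.3} {x3.1} {x4.1} {x4.2} {x4.3}, out.j its boundary


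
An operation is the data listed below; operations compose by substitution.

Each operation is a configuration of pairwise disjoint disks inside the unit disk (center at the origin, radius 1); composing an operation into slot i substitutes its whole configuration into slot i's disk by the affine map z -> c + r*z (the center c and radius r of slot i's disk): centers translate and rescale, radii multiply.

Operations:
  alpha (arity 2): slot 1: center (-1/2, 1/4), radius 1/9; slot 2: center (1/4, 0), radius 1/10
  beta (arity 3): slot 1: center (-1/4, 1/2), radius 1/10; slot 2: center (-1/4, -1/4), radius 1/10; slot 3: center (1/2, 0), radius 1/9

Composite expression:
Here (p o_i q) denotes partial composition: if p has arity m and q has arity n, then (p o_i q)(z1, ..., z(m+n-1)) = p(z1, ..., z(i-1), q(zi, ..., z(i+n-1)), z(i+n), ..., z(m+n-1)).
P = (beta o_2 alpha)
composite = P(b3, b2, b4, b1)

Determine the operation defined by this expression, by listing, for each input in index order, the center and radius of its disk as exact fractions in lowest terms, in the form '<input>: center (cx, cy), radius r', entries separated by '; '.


b1: center (1/2, 0), radius 1/9; b2: center (-3/10, -9/40), radius 1/90; b3: center (-1/4, 1/2), radius 1/10; b4: center (-9/40, -1/4), radius 1/100

Each b-disk chains the slot maps above it in beta; radii multiply.
tracing b3 down its 1-map path: center (-1/4, 1/2), radius 1/10
tracing b2 down its 2-map path: center (-3/10, -9/40), radius 1/90
tracing b4 down its 2-map path: center (-9/40, -1/4), radius 1/100
tracing b1 down its 1-map path: center (1/2, 0), radius 1/9


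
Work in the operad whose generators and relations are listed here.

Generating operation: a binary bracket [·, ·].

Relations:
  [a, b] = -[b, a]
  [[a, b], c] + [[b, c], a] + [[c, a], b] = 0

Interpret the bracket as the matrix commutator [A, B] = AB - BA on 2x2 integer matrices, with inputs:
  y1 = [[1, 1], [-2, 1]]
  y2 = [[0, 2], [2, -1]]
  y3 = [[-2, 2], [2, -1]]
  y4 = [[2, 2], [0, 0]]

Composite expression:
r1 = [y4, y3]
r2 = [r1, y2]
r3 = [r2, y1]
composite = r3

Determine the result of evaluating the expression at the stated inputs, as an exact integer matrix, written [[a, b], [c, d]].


[[0, 40], [80, 0]]

[y4, y3] = [[4, 6], [-4, -4]]
[[y4, y3], y2] = [[20, 10], [-20, -20]]
[[[y4, y3], y2], y1] = [[0, 40], [80, 0]]


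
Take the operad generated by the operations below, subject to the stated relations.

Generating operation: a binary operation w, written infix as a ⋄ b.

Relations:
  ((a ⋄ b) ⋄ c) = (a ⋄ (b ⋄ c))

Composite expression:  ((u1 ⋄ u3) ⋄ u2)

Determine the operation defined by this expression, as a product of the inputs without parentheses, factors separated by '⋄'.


Every regrouping of w is equal, so read the u-inputs in written order.
(u1 ⋄ u3) unparenthesizes to u1 ⋄ u3
((u1 ⋄ u3) ⋄ u2) unparenthesizes to u1 ⋄ u3 ⋄ u2

u1 ⋄ u3 ⋄ u2


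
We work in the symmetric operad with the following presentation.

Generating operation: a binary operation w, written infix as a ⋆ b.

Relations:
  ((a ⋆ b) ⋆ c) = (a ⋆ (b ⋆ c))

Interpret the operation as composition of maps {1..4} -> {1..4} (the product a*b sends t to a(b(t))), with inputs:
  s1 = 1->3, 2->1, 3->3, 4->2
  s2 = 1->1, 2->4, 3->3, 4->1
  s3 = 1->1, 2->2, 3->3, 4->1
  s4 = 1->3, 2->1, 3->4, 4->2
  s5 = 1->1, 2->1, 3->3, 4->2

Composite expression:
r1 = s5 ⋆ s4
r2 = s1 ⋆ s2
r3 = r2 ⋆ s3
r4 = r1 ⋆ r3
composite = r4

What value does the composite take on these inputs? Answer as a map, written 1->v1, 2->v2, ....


(s5 ⋆ s4) = 1->3, 2->1, 3->2, 4->1
(s1 ⋆ s2) = 1->3, 2->2, 3->3, 4->3
((s1 ⋆ s2) ⋆ s3) = 1->3, 2->2, 3->3, 4->3
((s5 ⋆ s4) ⋆ ((s1 ⋆ s2) ⋆ s3)) = 1->2, 2->1, 3->2, 4->2

1->2, 2->1, 3->2, 4->2


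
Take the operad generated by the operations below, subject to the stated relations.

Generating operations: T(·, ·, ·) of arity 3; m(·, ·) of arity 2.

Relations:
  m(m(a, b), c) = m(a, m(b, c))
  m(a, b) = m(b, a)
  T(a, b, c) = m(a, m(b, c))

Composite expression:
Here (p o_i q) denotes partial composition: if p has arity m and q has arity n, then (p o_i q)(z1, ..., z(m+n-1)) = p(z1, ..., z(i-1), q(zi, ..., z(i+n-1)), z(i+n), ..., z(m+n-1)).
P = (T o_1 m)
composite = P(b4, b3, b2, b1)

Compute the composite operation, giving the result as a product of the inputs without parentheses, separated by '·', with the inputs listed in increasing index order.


Shape and order are irrelevant to T; the b-input set decides.
m(b4, b3) linearizes to b4 · b3
T(m(b4, b3), b2, b1) linearizes to b4 · b3 · b2 · b1
rearranged into index order: b1 · b2 · b3 · b4

b1 · b2 · b3 · b4


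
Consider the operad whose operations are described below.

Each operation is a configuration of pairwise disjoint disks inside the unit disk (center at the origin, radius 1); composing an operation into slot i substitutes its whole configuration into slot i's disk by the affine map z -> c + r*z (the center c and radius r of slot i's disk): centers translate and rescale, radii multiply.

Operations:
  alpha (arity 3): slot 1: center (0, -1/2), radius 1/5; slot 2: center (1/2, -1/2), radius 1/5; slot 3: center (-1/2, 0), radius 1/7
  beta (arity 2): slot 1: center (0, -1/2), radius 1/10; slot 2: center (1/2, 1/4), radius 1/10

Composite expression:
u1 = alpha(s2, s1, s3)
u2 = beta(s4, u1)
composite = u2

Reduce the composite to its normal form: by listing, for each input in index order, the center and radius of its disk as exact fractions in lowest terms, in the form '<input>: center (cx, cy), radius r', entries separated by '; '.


Below beta, radii multiply path by path; the s-disk centers shift.
s4 passes through 1 substitution, ending at center (0, -1/2), radius 1/10
s2 passes through 2 substitutions, ending at center (1/2, 1/5), radius 1/50
s1 passes through 2 substitutions, ending at center (11/20, 1/5), radius 1/50
s3 passes through 2 substitutions, ending at center (9/20, 1/4), radius 1/70

s1: center (11/20, 1/5), radius 1/50; s2: center (1/2, 1/5), radius 1/50; s3: center (9/20, 1/4), radius 1/70; s4: center (0, -1/2), radius 1/10


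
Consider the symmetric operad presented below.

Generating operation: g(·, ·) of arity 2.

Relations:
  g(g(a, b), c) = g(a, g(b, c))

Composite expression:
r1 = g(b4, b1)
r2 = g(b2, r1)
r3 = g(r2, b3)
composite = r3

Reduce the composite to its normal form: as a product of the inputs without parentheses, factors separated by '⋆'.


b2 ⋆ b4 ⋆ b1 ⋆ b3

Every regrouping of g is equal, so read the b-inputs in written order.
g(b4, b1) flattens to b4 ⋆ b1
g(b2, g(b4, b1)) flattens to b2 ⋆ b4 ⋆ b1
g(g(b2, g(b4, b1)), b3) flattens to b2 ⋆ b4 ⋆ b1 ⋆ b3
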